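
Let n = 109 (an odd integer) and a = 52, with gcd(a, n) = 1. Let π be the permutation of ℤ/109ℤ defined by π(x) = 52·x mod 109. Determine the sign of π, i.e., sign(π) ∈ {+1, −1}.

-1

Start at x=9: 9 → 32 → 29 → 91 → 45 → 51 → 36 → … (one orbit).
2 cycles of lengths [108, 1].
109 − 2 = 107 transpositions; sign(π) = (−1)^107 = -1.
The Jacobi symbol (52|109) = -1 (Zolotarev) agrees.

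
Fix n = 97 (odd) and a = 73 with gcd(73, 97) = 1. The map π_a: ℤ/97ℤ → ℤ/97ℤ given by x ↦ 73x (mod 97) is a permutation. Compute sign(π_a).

+1

Orbit of 81 under x↦73x: [81, 93, 96, 24, 6, 50, 61]… (length divides ord_97(73)).
Cycle type of π: 24×4 + 1; total 5 cycles.
n − c = 97 − 5 = 92; sign = (−1)^92 = +1.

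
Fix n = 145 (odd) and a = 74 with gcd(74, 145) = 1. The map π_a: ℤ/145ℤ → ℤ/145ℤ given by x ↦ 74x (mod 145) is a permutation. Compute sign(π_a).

Trace 141: π^k(141) = [141, 139, 136, 59, 16, 24, 36] for k=0..6.
Decompose π into cycles: lengths [14, 14, 14, 14, 14, 14, 14, 14, 7, 7, 7, 7, 2, 2, 1] (15 cycles, including the fixed point 0).
Σ(ℓ_i−1) = 145−15 = 130; sign = (−1)^130 = +1.
Via Zolotarev, sign(π_{74}) = (74|145) = +1.

+1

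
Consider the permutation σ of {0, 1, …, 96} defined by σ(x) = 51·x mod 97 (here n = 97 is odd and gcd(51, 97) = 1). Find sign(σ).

-1

Orbit of 8 under x↦51x: [8, 20, 50, 28, 70, 78, 1]… (length divides ord_97(51)).
π_51 has 4 disjoint cycles with lengths [32, 32, 32, 1] on {0,…,96}.
n − c = 97 − 4 = 93; sign = (−1)^93 = -1.
The Jacobi symbol (51|97) = -1 (Zolotarev) agrees.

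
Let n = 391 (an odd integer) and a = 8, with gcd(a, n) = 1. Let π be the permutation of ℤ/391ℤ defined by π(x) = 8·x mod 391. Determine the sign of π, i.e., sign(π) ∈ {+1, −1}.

Trace 49: π^k(49) = [49, 1, 8, 64, 121, 186, 315] for k=0..6.
Decompose π into cycles: lengths [88, 88, 88, 88, 11, 11, 8, 8, 1] (9 cycles, including the fixed point 0).
n − c = 391 − 9 = 382; sign = (−1)^382 = +1.
(8|391)_J = +1 (Zolotarev's lemma cross-check).

+1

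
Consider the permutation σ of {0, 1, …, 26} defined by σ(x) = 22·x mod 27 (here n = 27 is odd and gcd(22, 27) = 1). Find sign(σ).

+1

Orbit of 1 under x↦22x: [1, 22, 25, 10, 4, 7, 19]… (length divides ord_27(22)).
Cycle lengths of π_22 on ℤ/27ℤ: [9, 9, 3, 3, 1, 1, 1]; 7 cycles in total.
27 − 7 = 20 transpositions; sign(π) = (−1)^20 = +1.
Zolotarev: (22|27) = +1, matching the cycle-count sign.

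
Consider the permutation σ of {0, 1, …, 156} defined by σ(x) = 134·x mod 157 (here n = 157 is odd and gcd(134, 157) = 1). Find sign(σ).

-1

Start at x=46: 46 → 41 → 156 → 23 → 99 → 78 → 90 → … (one orbit).
4 cycles of lengths [52, 52, 52, 1].
n − c = 157 − 4 = 153; sign = (−1)^153 = -1.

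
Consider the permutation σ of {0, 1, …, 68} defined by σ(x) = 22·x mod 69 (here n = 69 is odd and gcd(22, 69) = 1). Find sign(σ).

-1

Trace 1: π^k(1) = [1, 22] for k=0..1.
π_22 has 36 disjoint cycles with lengths [2, 2, 2, 2, 2, 2, 2, 2, 2, 2, 2, 2, 2, 2, 2, 2, 2, 2, 2, 2, 2, 2, 2, 2, 2, 2, 2, 2, 2, 2, 2, 2, 2, 1, 1, 1] on {0,…,68}.
Σ(ℓ_i−1) = 69−36 = 33; sign = (−1)^33 = -1.
Check: (22/69) = -1 by Zolotarev.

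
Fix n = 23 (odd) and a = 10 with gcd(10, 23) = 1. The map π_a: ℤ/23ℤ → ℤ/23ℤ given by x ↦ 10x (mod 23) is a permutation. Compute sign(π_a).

Start at x=21: 21 → 3 → 7 → 1 → 10 → 8 → 11 → … (one orbit).
The orbit structure of x ↦ 10x mod 23: 2 orbits of sizes [22, 1].
n − c = 23 − 2 = 21; sign = (−1)^21 = -1.
(10|23)_J = -1 (Zolotarev's lemma cross-check).

-1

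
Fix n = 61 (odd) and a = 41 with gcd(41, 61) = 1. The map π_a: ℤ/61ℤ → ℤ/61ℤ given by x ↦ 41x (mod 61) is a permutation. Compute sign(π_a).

+1

Start at x=60: 60 → 20 → 27 → 9 → 3 → 1 → 41 → … (one orbit).
Cycle lengths of π_41 on ℤ/61ℤ: [10, 10, 10, 10, 10, 10, 1]; 7 cycles in total.
With 7 cycles on 61 points, sign = (−1)^{61−7} = +1.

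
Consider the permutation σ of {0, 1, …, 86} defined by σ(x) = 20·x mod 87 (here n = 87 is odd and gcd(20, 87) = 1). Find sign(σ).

-1

Orbit of 20 under x↦20x: [20, 52, 83, 7, 53, 16, 59]… (length divides ord_87(20)).
Cycle type of π: 14×4 + 7×4 + 2 + 1; total 10 cycles.
Σ(ℓ_i−1) = 87−10 = 77; sign = (−1)^77 = -1.
The Jacobi symbol (20|87) = -1 (Zolotarev) agrees.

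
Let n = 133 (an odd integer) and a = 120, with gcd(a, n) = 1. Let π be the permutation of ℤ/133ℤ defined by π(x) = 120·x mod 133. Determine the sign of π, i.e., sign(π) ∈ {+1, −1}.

Trace 99: π^k(99) = [99, 43, 106, 85, 92, 1, 120] for k=0..6.
21 cycles of lengths [9, 9, 9, 9, 9, 9, 9, 9, 9, 9, 9, 9, 9, 9, 1, 1, 1, 1, 1, 1, 1].
With 21 cycles on 133 points, sign = (−1)^{133−21} = +1.
Via Zolotarev, sign(π_{120}) = (120|133) = +1.

+1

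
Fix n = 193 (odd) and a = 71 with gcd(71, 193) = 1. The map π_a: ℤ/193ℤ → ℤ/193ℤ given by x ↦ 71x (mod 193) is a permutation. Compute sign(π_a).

-1

Trace 154: π^k(154) = [154, 126, 68, 3, 20, 69, 74] for k=0..6.
Cycle lengths of π_71 on ℤ/193ℤ: [64, 64, 64, 1]; 4 cycles in total.
sign(π) = (−1)^{n − #cycles} = (−1)^{193−4} = (−1)^189 = -1.
(71|193)_J = -1 (Zolotarev's lemma cross-check).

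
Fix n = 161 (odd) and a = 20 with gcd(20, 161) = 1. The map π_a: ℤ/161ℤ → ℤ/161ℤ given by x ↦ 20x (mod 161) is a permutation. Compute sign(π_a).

Orbit of 83 under x↦20x: [83, 50, 34, 36, 76, 71, 132]… (length divides ord_161(20)).
Decompose π into cycles: lengths [22, 22, 22, 22, 22, 22, 22, 2, 2, 2, 1] (11 cycles, including the fixed point 0).
11 cycles on 161: each ℓ→(−1)^(ℓ−1), product (−1)^150 = +1.
The Jacobi symbol (20|161) = +1 (Zolotarev) agrees.

+1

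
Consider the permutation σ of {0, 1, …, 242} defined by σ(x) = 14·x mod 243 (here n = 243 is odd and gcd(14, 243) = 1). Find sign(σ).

-1

Orbit of 179 under x↦14x: [179, 76, 92, 73, 50, 214, 80]… (length divides ord_243(14)).
The orbit structure of x ↦ 14x mod 243: 6 orbits of sizes [162, 54, 18, 6, 2, 1].
sign(π) = (−1)^{n − #cycles} = (−1)^{243−6} = (−1)^237 = -1.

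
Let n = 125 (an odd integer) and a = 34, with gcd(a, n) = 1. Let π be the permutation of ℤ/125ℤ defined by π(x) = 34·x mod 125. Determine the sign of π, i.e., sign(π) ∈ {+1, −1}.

Orbit of 44 under x↦34x: [44, 121, 114, 1, 34, 31, 54]… (length divides ord_125(34)).
Cycle type of π: 50×2 + 10×2 + 2×2 + 1; total 7 cycles.
With 7 cycles on 125 points, sign = (−1)^{125−7} = +1.
Via Zolotarev, sign(π_{34}) = (34|125) = +1.

+1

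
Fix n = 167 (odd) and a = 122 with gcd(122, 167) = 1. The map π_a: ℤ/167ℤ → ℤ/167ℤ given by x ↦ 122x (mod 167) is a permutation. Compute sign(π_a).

Orbit of 127 under x↦122x: [127, 130, 162, 58, 62, 49, 133]… (length divides ord_167(122)).
3 cycles of lengths [83, 83, 1].
3 cycles on 167: each ℓ→(−1)^(ℓ−1), product (−1)^164 = +1.

+1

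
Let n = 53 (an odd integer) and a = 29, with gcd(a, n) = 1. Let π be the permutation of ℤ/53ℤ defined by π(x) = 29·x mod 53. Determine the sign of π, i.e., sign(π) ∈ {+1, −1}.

+1

Trace 9: π^k(9) = [9, 49, 43, 28, 17, 16, 40] for k=0..6.
Decompose π into cycles: lengths [26, 26, 1] (3 cycles, including the fixed point 0).
53 − 3 = 50 transpositions; sign(π) = (−1)^50 = +1.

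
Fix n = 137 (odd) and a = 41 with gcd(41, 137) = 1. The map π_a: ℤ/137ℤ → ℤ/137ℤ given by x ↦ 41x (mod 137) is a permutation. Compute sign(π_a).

-1

Orbit of 41 under x↦41x: [41, 37, 10, 136, 96, 100, 127]… (length divides ord_137(41)).
π_41 has 18 disjoint cycles with lengths [8, 8, 8, 8, 8, 8, 8, 8, 8, 8, 8, 8, 8, 8, 8, 8, 8, 1] on {0,…,136}.
sign(π) = (−1)^{n − #cycles} = (−1)^{137−18} = (−1)^119 = -1.
Via Zolotarev, sign(π_{41}) = (41|137) = -1.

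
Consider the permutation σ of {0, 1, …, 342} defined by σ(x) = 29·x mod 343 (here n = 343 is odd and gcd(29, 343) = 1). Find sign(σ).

+1

Start at x=127: 127 → 253 → 134 → 113 → 190 → 22 → 295 → … (one orbit).
The orbit structure of x ↦ 29x mod 343: 19 orbits of sizes [49, 49, 49, 49, 49, 49, 7, 7, 7, 7, 7, 7, 1, 1, 1, 1, 1, 1, 1].
sign(π) = (−1)^{n − #cycles} = (−1)^{343−19} = (−1)^324 = +1.
(29|343)_J = +1 (Zolotarev's lemma cross-check).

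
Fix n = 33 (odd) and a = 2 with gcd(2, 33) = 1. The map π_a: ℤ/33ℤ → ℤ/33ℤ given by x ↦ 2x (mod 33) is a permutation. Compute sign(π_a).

+1

Start at x=17: 17 → 1 → 2 → 4 → 8 → 16 → 32 → … (one orbit).
5 cycles of lengths [10, 10, 10, 2, 1].
With 5 cycles on 33 points, sign = (−1)^{33−5} = +1.
Zolotarev: (2|33) = +1, matching the cycle-count sign.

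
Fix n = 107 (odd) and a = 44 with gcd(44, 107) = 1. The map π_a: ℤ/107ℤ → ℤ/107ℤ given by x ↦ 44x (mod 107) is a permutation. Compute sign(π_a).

+1

Orbit of 42 under x↦44x: [42, 29, 99, 76, 27, 11, 56]… (length divides ord_107(44)).
The orbit structure of x ↦ 44x mod 107: 3 orbits of sizes [53, 53, 1].
3 cycles on 107: each ℓ→(−1)^(ℓ−1), product (−1)^104 = +1.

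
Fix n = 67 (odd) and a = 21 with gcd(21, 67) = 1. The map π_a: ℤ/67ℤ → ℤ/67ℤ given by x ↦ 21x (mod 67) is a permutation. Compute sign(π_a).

+1

Trace 10: π^k(10) = [10, 9, 55, 16, 1, 21, 39] for k=0..6.
Cycle lengths of π_21 on ℤ/67ℤ: [33, 33, 1]; 3 cycles in total.
sign(π) = (−1)^{n − #cycles} = (−1)^{67−3} = (−1)^64 = +1.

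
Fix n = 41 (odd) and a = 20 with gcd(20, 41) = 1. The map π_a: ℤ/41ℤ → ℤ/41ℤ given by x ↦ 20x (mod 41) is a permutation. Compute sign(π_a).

+1

Orbit of 25 under x↦20x: [25, 8, 37, 2, 40, 21, 10]… (length divides ord_41(20)).
Decompose π into cycles: lengths [20, 20, 1] (3 cycles, including the fixed point 0).
sign(π) = (−1)^{n − #cycles} = (−1)^{41−3} = (−1)^38 = +1.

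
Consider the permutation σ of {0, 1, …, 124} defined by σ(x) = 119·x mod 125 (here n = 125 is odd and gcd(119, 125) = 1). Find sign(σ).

Trace 89: π^k(89) = [89, 91, 79, 26, 94, 61, 9] for k=0..6.
Cycle lengths of π_119 on ℤ/125ℤ: [50, 50, 10, 10, 2, 2, 1]; 7 cycles in total.
7 cycles on 125: each ℓ→(−1)^(ℓ−1), product (−1)^118 = +1.
The Jacobi symbol (119|125) = +1 (Zolotarev) agrees.

+1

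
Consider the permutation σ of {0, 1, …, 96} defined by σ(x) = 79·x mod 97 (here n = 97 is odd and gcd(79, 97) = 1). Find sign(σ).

Trace 96: π^k(96) = [96, 18, 64, 12, 75, 8, 50] for k=0..6.
7 cycles of lengths [16, 16, 16, 16, 16, 16, 1].
n − c = 97 − 7 = 90; sign = (−1)^90 = +1.
Via Zolotarev, sign(π_{79}) = (79|97) = +1.

+1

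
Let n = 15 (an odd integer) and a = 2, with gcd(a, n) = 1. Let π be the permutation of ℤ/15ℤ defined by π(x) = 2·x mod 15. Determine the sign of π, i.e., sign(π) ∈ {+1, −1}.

+1

Start at x=8: 8 → 1 → 2 → 4 → 8 (one orbit).
Cycle lengths of π_2 on ℤ/15ℤ: [4, 4, 4, 2, 1]; 5 cycles in total.
15 − 5 = 10 transpositions; sign(π) = (−1)^10 = +1.
(2|15)_J = +1 (Zolotarev's lemma cross-check).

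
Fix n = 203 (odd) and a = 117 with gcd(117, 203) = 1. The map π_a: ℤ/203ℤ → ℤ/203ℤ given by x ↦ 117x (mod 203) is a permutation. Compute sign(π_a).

Trace 117: π^k(117) = [117, 88, 146, 30, 59, 1] for k=0..5.
Cycle lengths of π_117 on ℤ/203ℤ: [6, 6, 6, 6, 6, 6, 6, 6, 6, 6, 6, 6, 6, 6, 6, 6, 6, 6, 6, 6, 6, 6, 6, 6, 6, 6, 6, 6, 6, 1, 1, 1, 1, 1, 1, 1, 1, 1, 1, 1, 1, 1, 1, 1, 1, 1, 1, 1, 1, 1, 1, 1, 1, 1, 1, 1, 1, 1]; 58 cycles in total.
n − c = 203 − 58 = 145; sign = (−1)^145 = -1.
The Jacobi symbol (117|203) = -1 (Zolotarev) agrees.

-1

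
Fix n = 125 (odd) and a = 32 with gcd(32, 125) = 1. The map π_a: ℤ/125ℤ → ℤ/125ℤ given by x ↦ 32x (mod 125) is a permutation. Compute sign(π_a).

Start at x=76: 76 → 57 → 74 → 118 → 26 → 82 → 124 → … (one orbit).
The orbit structure of x ↦ 32x mod 125: 12 orbits of sizes [20, 20, 20, 20, 20, 4, 4, 4, 4, 4, 4, 1].
n − c = 125 − 12 = 113; sign = (−1)^113 = -1.

-1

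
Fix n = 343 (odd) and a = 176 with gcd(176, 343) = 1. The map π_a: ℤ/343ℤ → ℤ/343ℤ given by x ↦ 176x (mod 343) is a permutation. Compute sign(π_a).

+1

Orbit of 295 under x↦176x: [295, 127, 57, 85, 211, 92, 71]… (length divides ord_343(176)).
19 cycles of lengths [49, 49, 49, 49, 49, 49, 7, 7, 7, 7, 7, 7, 1, 1, 1, 1, 1, 1, 1].
Σ(ℓ_i−1) = 343−19 = 324; sign = (−1)^324 = +1.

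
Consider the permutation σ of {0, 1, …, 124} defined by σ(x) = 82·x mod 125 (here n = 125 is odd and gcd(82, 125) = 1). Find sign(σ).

Trace 82: π^k(82) = [82, 99, 118, 51, 57, 49, 18] for k=0..6.
Decompose π into cycles: lengths [20, 20, 20, 20, 20, 4, 4, 4, 4, 4, 4, 1] (12 cycles, including the fixed point 0).
Σ(ℓ_i−1) = 125−12 = 113; sign = (−1)^113 = -1.
The Jacobi symbol (82|125) = -1 (Zolotarev) agrees.

-1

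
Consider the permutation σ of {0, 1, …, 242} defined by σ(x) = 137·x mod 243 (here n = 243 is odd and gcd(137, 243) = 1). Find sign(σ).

Trace 139: π^k(139) = [139, 89, 43, 59, 64, 20, 67] for k=0..6.
Cycle lengths of π_137 on ℤ/243ℤ: [162, 54, 18, 6, 2, 1]; 6 cycles in total.
243 − 6 = 237 transpositions; sign(π) = (−1)^237 = -1.
Zolotarev: (137|243) = -1, matching the cycle-count sign.

-1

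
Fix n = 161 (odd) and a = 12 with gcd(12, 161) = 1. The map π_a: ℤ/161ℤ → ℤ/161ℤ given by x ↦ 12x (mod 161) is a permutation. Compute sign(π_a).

Start at x=12: 12 → 144 → 118 → 128 → 87 → 78 → 131 → … (one orbit).
Cycle type of π: 66×2 + 11×2 + 6 + 1; total 6 cycles.
With 6 cycles on 161 points, sign = (−1)^{161−6} = -1.
(12|161)_J = -1 (Zolotarev's lemma cross-check).

-1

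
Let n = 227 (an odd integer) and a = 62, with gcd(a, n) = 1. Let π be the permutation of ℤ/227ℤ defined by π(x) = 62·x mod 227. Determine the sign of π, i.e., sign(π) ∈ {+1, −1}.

+1

Start at x=188: 188 → 79 → 131 → 177 → 78 → 69 → 192 → … (one orbit).
Cycle type of π: 113×2 + 1; total 3 cycles.
Σ(ℓ_i−1) = 227−3 = 224; sign = (−1)^224 = +1.
(62|227)_J = +1 (Zolotarev's lemma cross-check).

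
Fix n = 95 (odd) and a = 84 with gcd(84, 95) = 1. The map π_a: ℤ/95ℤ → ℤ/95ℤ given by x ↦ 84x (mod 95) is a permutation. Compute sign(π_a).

Trace 26: π^k(26) = [26, 94, 11, 69, 1, 84] for k=0..5.
Cycle type of π: 6×15 + 2×2 + 1; total 18 cycles.
n − c = 95 − 18 = 77; sign = (−1)^77 = -1.
Zolotarev: (84|95) = -1, matching the cycle-count sign.

-1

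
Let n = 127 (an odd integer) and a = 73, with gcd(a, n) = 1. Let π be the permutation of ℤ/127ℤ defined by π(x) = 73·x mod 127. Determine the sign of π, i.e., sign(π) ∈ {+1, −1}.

+1

Orbit of 122 under x↦73x: [122, 16, 25, 47, 2, 19, 117]… (length divides ord_127(73)).
Cycle type of π: 21×6 + 1; total 7 cycles.
Σ(ℓ_i−1) = 127−7 = 120; sign = (−1)^120 = +1.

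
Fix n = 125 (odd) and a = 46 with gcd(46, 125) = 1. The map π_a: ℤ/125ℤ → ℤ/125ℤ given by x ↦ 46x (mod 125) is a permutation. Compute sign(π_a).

Start at x=66: 66 → 36 → 31 → 51 → 96 → 41 → 11 → … (one orbit).
13 cycles of lengths [25, 25, 25, 25, 5, 5, 5, 5, 1, 1, 1, 1, 1].
Σ(ℓ_i−1) = 125−13 = 112; sign = (−1)^112 = +1.

+1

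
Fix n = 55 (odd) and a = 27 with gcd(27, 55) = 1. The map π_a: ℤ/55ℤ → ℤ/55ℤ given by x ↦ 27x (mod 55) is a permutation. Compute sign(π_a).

-1

Start at x=12: 12 → 49 → 3 → 26 → 42 → 34 → 38 → … (one orbit).
The orbit structure of x ↦ 27x mod 55: 6 orbits of sizes [20, 20, 5, 5, 4, 1].
With 6 cycles on 55 points, sign = (−1)^{55−6} = -1.
Check: (27/55) = -1 by Zolotarev.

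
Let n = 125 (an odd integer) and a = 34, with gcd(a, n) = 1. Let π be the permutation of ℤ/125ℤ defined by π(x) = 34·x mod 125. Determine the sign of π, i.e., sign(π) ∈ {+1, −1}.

Orbit of 106 under x↦34x: [106, 104, 36, 99, 116, 69, 96]… (length divides ord_125(34)).
π_34 has 7 disjoint cycles with lengths [50, 50, 10, 10, 2, 2, 1] on {0,…,124}.
With 7 cycles on 125 points, sign = (−1)^{125−7} = +1.

+1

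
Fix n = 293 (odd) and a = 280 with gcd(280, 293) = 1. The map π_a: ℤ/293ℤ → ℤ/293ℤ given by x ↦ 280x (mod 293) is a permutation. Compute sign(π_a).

-1

Trace 96: π^k(96) = [96, 217, 109, 48, 255, 201, 24] for k=0..6.
Cycle type of π: 292 + 1; total 2 cycles.
With 2 cycles on 293 points, sign = (−1)^{293−2} = -1.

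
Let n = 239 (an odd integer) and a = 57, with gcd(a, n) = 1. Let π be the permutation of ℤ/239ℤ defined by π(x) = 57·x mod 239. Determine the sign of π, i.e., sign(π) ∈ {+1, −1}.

Trace 175: π^k(175) = [175, 176, 233, 136, 104, 192, 189] for k=0..6.
Decompose π into cycles: lengths [238, 1] (2 cycles, including the fixed point 0).
239 − 2 = 237 transpositions; sign(π) = (−1)^237 = -1.

-1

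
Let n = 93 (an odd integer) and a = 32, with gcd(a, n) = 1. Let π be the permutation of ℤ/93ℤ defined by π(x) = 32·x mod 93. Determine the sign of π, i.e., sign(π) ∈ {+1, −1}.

Start at x=1: 1 → 32 → 1 (one orbit).
Cycle type of π: 2×31 + 1×31; total 62 cycles.
n − c = 93 − 62 = 31; sign = (−1)^31 = -1.
Via Zolotarev, sign(π_{32}) = (32|93) = -1.

-1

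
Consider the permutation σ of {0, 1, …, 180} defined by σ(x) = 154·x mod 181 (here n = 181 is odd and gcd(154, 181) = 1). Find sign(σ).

+1

Orbit of 49 under x↦154x: [49, 125, 64, 82, 139, 48, 152]… (length divides ord_181(154)).
Decompose π into cycles: lengths [30, 30, 30, 30, 30, 30, 1] (7 cycles, including the fixed point 0).
181 − 7 = 174 transpositions; sign(π) = (−1)^174 = +1.
(154|181)_J = +1 (Zolotarev's lemma cross-check).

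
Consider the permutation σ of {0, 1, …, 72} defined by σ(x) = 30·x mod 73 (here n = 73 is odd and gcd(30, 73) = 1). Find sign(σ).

Trace 72: π^k(72) = [72, 43, 49, 10, 8, 21, 46] for k=0..6.
Cycle lengths of π_30 on ℤ/73ℤ: [24, 24, 24, 1]; 4 cycles in total.
73 − 4 = 69 transpositions; sign(π) = (−1)^69 = -1.

-1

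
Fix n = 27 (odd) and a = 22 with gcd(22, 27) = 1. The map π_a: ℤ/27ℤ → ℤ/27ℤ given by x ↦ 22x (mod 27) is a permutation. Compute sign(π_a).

+1

Orbit of 10 under x↦22x: [10, 4, 7, 19, 13, 16, 1]… (length divides ord_27(22)).
Cycle lengths of π_22 on ℤ/27ℤ: [9, 9, 3, 3, 1, 1, 1]; 7 cycles in total.
sign(π) = (−1)^{n − #cycles} = (−1)^{27−7} = (−1)^20 = +1.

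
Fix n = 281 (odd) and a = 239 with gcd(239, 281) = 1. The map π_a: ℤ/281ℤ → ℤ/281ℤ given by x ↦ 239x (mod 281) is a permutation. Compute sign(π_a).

-1

Trace 96: π^k(96) = [96, 183, 182, 224, 146, 50, 148] for k=0..6.
2 cycles of lengths [280, 1].
With 2 cycles on 281 points, sign = (−1)^{281−2} = -1.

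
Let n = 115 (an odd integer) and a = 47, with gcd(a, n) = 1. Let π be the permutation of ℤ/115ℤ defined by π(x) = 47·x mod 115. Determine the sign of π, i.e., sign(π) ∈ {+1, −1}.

-1

Orbit of 47 under x↦47x: [47, 24, 93, 1]… (length divides ord_115(47)).
Cycle type of π: 4×23 + 1×23; total 46 cycles.
sign(π) = (−1)^{n − #cycles} = (−1)^{115−46} = (−1)^69 = -1.
Via Zolotarev, sign(π_{47}) = (47|115) = -1.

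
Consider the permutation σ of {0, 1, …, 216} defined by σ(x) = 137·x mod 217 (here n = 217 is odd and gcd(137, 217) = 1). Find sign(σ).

-1

Start at x=53: 53 → 100 → 29 → 67 → 65 → 8 → 11 → … (one orbit).
Decompose π into cycles: lengths [30, 30, 30, 30, 30, 30, 30, 3, 3, 1] (10 cycles, including the fixed point 0).
217 − 10 = 207 transpositions; sign(π) = (−1)^207 = -1.
Zolotarev: (137|217) = -1, matching the cycle-count sign.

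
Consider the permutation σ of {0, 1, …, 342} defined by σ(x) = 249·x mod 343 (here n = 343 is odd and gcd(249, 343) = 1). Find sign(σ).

Start at x=324: 324 → 71 → 186 → 9 → 183 → 291 → 86 → … (one orbit).
7 cycles of lengths [147, 147, 21, 21, 3, 3, 1].
Σ(ℓ_i−1) = 343−7 = 336; sign = (−1)^336 = +1.
(249|343)_J = +1 (Zolotarev's lemma cross-check).

+1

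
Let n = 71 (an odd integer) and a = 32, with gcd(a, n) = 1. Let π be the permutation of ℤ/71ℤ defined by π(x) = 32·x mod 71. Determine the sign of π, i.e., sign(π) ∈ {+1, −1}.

Trace 20: π^k(20) = [20, 1, 32, 30, 37, 48, 45] for k=0..6.
11 cycles of lengths [7, 7, 7, 7, 7, 7, 7, 7, 7, 7, 1].
With 11 cycles on 71 points, sign = (−1)^{71−11} = +1.
(32|71)_J = +1 (Zolotarev's lemma cross-check).

+1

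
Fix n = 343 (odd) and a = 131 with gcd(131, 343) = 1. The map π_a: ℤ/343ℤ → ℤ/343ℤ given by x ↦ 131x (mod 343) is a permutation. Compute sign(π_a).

Trace 85: π^k(85) = [85, 159, 249, 34, 338, 31, 288] for k=0..6.
Decompose π into cycles: lengths [294, 42, 6, 1] (4 cycles, including the fixed point 0).
Σ(ℓ_i−1) = 343−4 = 339; sign = (−1)^339 = -1.
Check: (131/343) = -1 by Zolotarev.

-1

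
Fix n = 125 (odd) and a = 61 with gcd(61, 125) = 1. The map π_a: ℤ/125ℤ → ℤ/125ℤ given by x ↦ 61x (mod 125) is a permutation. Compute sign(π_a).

+1

Trace 41: π^k(41) = [41, 1, 61, 96, 106, 91, 51] for k=0..6.
The orbit structure of x ↦ 61x mod 125: 13 orbits of sizes [25, 25, 25, 25, 5, 5, 5, 5, 1, 1, 1, 1, 1].
13 cycles on 125: each ℓ→(−1)^(ℓ−1), product (−1)^112 = +1.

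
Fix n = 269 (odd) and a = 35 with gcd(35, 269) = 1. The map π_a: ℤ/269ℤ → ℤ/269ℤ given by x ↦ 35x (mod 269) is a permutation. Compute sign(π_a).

-1

Start at x=114: 114 → 224 → 39 → 20 → 162 → 21 → 197 → … (one orbit).
Cycle lengths of π_35 on ℤ/269ℤ: [268, 1]; 2 cycles in total.
sign(π) = (−1)^{n − #cycles} = (−1)^{269−2} = (−1)^267 = -1.
Check: (35/269) = -1 by Zolotarev.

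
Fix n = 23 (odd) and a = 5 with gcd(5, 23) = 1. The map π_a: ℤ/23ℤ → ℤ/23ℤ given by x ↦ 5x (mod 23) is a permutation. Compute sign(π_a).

-1

Orbit of 14 under x↦5x: [14, 1, 5, 2, 10, 4, 20]… (length divides ord_23(5)).
Cycle type of π: 22 + 1; total 2 cycles.
n − c = 23 − 2 = 21; sign = (−1)^21 = -1.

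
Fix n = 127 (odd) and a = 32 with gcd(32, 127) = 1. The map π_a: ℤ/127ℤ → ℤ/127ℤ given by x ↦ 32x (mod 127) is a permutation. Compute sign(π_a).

Start at x=64: 64 → 16 → 4 → 1 → 32 → 8 → 2 → 64 (one orbit).
Cycle lengths of π_32 on ℤ/127ℤ: [7, 7, 7, 7, 7, 7, 7, 7, 7, 7, 7, 7, 7, 7, 7, 7, 7, 7, 1]; 19 cycles in total.
n − c = 127 − 19 = 108; sign = (−1)^108 = +1.

+1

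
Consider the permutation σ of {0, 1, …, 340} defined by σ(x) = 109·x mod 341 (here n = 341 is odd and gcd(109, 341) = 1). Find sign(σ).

-1

Trace 1: π^k(1) = [1, 109, 287, 252, 188, 32, 78] for k=0..6.
The orbit structure of x ↦ 109x mod 341: 42 orbits of sizes [10, 10, 10, 10, 10, 10, 10, 10, 10, 10, 10, 10, 10, 10, 10, 10, 10, 10, 10, 10, 10, 10, 10, 10, 10, 10, 10, 10, 10, 10, 5, 5, 5, 5, 5, 5, 2, 2, 2, 2, 2, 1].
Σ(ℓ_i−1) = 341−42 = 299; sign = (−1)^299 = -1.
Check: (109/341) = -1 by Zolotarev.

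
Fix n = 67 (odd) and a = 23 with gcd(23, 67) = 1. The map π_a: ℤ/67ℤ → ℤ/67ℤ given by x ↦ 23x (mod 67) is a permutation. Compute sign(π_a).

+1

Start at x=35: 35 → 1 → 23 → 60 → 40 → 49 → 55 → … (one orbit).
Decompose π into cycles: lengths [33, 33, 1] (3 cycles, including the fixed point 0).
Σ(ℓ_i−1) = 67−3 = 64; sign = (−1)^64 = +1.
Via Zolotarev, sign(π_{23}) = (23|67) = +1.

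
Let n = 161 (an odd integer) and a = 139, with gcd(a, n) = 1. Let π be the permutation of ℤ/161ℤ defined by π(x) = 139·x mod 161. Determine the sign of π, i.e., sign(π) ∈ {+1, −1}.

-1

Orbit of 139 under x↦139x: [139, 1]… (length divides ord_161(139)).
The orbit structure of x ↦ 139x mod 161: 92 orbits of sizes [2, 2, 2, 2, 2, 2, 2, 2, 2, 2, 2, 2, 2, 2, 2, 2, 2, 2, 2, 2, 2, 2, 2, 2, 2, 2, 2, 2, 2, 2, 2, 2, 2, 2, 2, 2, 2, 2, 2, 2, 2, 2, 2, 2, 2, 2, 2, 2, 2, 2, 2, 2, 2, 2, 2, 2, 2, 2, 2, 2, 2, 2, 2, 2, 2, 2, 2, 2, 2, 1, 1, 1, 1, 1, 1, 1, 1, 1, 1, 1, 1, 1, 1, 1, 1, 1, 1, 1, 1, 1, 1, 1].
sign(π) = (−1)^{n − #cycles} = (−1)^{161−92} = (−1)^69 = -1.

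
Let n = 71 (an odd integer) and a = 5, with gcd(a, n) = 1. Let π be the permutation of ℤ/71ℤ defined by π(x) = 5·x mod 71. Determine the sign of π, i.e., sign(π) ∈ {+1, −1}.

Trace 25: π^k(25) = [25, 54, 57, 1, 5] for k=0..4.
Cycle type of π: 5×14 + 1; total 15 cycles.
sign(π) = (−1)^{n − #cycles} = (−1)^{71−15} = (−1)^56 = +1.

+1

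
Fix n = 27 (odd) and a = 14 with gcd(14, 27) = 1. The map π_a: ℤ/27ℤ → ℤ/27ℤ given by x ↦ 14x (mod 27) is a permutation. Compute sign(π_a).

-1

Start at x=10: 10 → 5 → 16 → 8 → 4 → 2 → 1 → … (one orbit).
Cycle lengths of π_14 on ℤ/27ℤ: [18, 6, 2, 1]; 4 cycles in total.
sign(π) = (−1)^{n − #cycles} = (−1)^{27−4} = (−1)^23 = -1.
The Jacobi symbol (14|27) = -1 (Zolotarev) agrees.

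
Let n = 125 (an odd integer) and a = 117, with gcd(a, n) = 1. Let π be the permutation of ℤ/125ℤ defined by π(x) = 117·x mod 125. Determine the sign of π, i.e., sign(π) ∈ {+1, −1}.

-1

Orbit of 8 under x↦117x: [8, 61, 12, 29, 18, 106, 27]… (length divides ord_125(117)).
Cycle lengths of π_117 on ℤ/125ℤ: [100, 20, 4, 1]; 4 cycles in total.
n − c = 125 − 4 = 121; sign = (−1)^121 = -1.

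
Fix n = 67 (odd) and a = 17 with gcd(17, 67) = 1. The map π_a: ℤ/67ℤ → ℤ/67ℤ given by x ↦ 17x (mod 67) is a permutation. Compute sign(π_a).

Orbit of 19 under x↦17x: [19, 55, 64, 16, 4, 1, 17]… (length divides ord_67(17)).
π_17 has 3 disjoint cycles with lengths [33, 33, 1] on {0,…,66}.
Σ(ℓ_i−1) = 67−3 = 64; sign = (−1)^64 = +1.
Check: (17/67) = +1 by Zolotarev.

+1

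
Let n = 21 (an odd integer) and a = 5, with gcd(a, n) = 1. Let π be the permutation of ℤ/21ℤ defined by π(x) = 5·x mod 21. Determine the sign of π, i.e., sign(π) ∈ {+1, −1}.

Orbit of 1 under x↦5x: [1, 5, 4, 20, 16, 17]… (length divides ord_21(5)).
Decompose π into cycles: lengths [6, 6, 6, 2, 1] (5 cycles, including the fixed point 0).
21 − 5 = 16 transpositions; sign(π) = (−1)^16 = +1.
The Jacobi symbol (5|21) = +1 (Zolotarev) agrees.

+1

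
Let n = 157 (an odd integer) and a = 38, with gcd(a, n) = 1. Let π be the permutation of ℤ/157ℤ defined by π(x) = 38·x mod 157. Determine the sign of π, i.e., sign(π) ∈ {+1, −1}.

Start at x=149: 149 → 10 → 66 → 153 → 5 → 33 → 155 → … (one orbit).
Cycle lengths of π_38 on ℤ/157ℤ: [156, 1]; 2 cycles in total.
n − c = 157 − 2 = 155; sign = (−1)^155 = -1.
Check: (38/157) = -1 by Zolotarev.

-1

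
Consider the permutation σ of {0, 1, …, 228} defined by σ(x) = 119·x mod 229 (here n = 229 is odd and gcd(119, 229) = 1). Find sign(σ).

Start at x=71: 71 → 205 → 121 → 201 → 103 → 120 → 82 → … (one orbit).
The orbit structure of x ↦ 119x mod 229: 2 orbits of sizes [228, 1].
229 − 2 = 227 transpositions; sign(π) = (−1)^227 = -1.
Check: (119/229) = -1 by Zolotarev.

-1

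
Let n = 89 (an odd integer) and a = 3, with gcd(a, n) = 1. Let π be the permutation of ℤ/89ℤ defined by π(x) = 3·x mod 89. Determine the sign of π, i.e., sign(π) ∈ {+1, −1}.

-1

Orbit of 28 under x↦3x: [28, 84, 74, 44, 43, 40, 31]… (length divides ord_89(3)).
The orbit structure of x ↦ 3x mod 89: 2 orbits of sizes [88, 1].
sign(π) = (−1)^{n − #cycles} = (−1)^{89−2} = (−1)^87 = -1.
The Jacobi symbol (3|89) = -1 (Zolotarev) agrees.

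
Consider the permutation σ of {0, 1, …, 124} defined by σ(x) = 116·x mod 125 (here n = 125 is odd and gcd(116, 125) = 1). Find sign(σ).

+1

Orbit of 31 under x↦116x: [31, 96, 11, 26, 16, 106, 46]… (length divides ord_125(116)).
The orbit structure of x ↦ 116x mod 125: 13 orbits of sizes [25, 25, 25, 25, 5, 5, 5, 5, 1, 1, 1, 1, 1].
sign(π) = (−1)^{n − #cycles} = (−1)^{125−13} = (−1)^112 = +1.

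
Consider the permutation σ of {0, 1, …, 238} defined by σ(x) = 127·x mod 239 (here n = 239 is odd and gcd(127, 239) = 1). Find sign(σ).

+1

Trace 31: π^k(31) = [31, 113, 11, 202, 81, 10, 75] for k=0..6.
The orbit structure of x ↦ 127x mod 239: 3 orbits of sizes [119, 119, 1].
239 − 3 = 236 transpositions; sign(π) = (−1)^236 = +1.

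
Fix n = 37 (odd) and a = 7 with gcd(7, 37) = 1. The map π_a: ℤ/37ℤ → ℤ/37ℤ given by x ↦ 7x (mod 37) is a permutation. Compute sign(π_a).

Orbit of 34 under x↦7x: [34, 16, 1, 7, 12, 10, 33]… (length divides ord_37(7)).
Cycle type of π: 9×4 + 1; total 5 cycles.
sign(π) = (−1)^{n − #cycles} = (−1)^{37−5} = (−1)^32 = +1.
(7|37)_J = +1 (Zolotarev's lemma cross-check).

+1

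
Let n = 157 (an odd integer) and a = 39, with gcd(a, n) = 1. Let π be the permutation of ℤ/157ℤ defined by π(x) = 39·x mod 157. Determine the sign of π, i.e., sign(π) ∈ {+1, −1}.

+1

Orbit of 101 under x↦39x: [101, 14, 75, 99, 93, 16, 153]… (length divides ord_157(39)).
Decompose π into cycles: lengths [13, 13, 13, 13, 13, 13, 13, 13, 13, 13, 13, 13, 1] (13 cycles, including the fixed point 0).
157 − 13 = 144 transpositions; sign(π) = (−1)^144 = +1.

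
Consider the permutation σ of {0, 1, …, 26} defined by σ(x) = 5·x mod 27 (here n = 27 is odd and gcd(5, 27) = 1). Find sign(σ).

-1

Orbit of 5 under x↦5x: [5, 25, 17, 4, 20, 19, 14]… (length divides ord_27(5)).
4 cycles of lengths [18, 6, 2, 1].
n − c = 27 − 4 = 23; sign = (−1)^23 = -1.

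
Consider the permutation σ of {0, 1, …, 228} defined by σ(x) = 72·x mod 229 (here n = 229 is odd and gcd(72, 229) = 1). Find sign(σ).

-1

Trace 40: π^k(40) = [40, 132, 115, 36, 73, 218, 124] for k=0..6.
Cycle type of π: 228 + 1; total 2 cycles.
n − c = 229 − 2 = 227; sign = (−1)^227 = -1.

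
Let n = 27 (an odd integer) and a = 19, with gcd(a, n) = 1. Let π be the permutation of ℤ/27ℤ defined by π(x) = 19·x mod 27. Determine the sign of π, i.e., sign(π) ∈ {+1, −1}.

+1

Trace 10: π^k(10) = [10, 1, 19] for k=0..2.
Cycle lengths of π_19 on ℤ/27ℤ: [3, 3, 3, 3, 3, 3, 1, 1, 1, 1, 1, 1, 1, 1, 1]; 15 cycles in total.
15 cycles on 27: each ℓ→(−1)^(ℓ−1), product (−1)^12 = +1.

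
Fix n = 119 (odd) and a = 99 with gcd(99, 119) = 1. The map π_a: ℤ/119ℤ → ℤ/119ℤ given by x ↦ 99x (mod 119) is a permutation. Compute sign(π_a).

Trace 29: π^k(29) = [29, 15, 57, 50, 71, 8, 78] for k=0..6.
Decompose π into cycles: lengths [16, 16, 16, 16, 16, 16, 16, 1, 1, 1, 1, 1, 1, 1] (14 cycles, including the fixed point 0).
With 14 cycles on 119 points, sign = (−1)^{119−14} = -1.
The Jacobi symbol (99|119) = -1 (Zolotarev) agrees.

-1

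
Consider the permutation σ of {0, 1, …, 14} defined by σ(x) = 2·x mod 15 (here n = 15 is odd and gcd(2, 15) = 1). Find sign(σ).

+1

Orbit of 4 under x↦2x: [4, 8, 1, 2]… (length divides ord_15(2)).
The orbit structure of x ↦ 2x mod 15: 5 orbits of sizes [4, 4, 4, 2, 1].
With 5 cycles on 15 points, sign = (−1)^{15−5} = +1.
The Jacobi symbol (2|15) = +1 (Zolotarev) agrees.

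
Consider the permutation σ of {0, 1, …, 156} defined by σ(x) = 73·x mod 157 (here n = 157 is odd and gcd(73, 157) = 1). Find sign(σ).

Trace 64: π^k(64) = [64, 119, 52, 28, 3, 62, 130] for k=0..6.
Cycle lengths of π_73 on ℤ/157ℤ: [156, 1]; 2 cycles in total.
n − c = 157 − 2 = 155; sign = (−1)^155 = -1.

-1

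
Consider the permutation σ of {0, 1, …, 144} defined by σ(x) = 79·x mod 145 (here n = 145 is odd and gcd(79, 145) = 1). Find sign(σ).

Trace 136: π^k(136) = [136, 14, 91, 84, 111, 69, 86] for k=0..6.
π_79 has 8 disjoint cycles with lengths [28, 28, 28, 28, 28, 2, 2, 1] on {0,…,144}.
145 − 8 = 137 transpositions; sign(π) = (−1)^137 = -1.
Check: (79/145) = -1 by Zolotarev.

-1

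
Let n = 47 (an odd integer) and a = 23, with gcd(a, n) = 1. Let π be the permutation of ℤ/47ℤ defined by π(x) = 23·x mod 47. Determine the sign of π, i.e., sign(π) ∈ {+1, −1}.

-1

Trace 16: π^k(16) = [16, 39, 4, 45, 1, 23, 12] for k=0..6.
π_23 has 2 disjoint cycles with lengths [46, 1] on {0,…,46}.
Σ(ℓ_i−1) = 47−2 = 45; sign = (−1)^45 = -1.
Via Zolotarev, sign(π_{23}) = (23|47) = -1.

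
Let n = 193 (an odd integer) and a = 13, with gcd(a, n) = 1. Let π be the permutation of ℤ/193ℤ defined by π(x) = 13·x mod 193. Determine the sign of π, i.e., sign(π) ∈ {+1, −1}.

Trace 8: π^k(8) = [8, 104, 1, 13, 169, 74, 190] for k=0..6.
Cycle type of π: 64×3 + 1; total 4 cycles.
Σ(ℓ_i−1) = 193−4 = 189; sign = (−1)^189 = -1.

-1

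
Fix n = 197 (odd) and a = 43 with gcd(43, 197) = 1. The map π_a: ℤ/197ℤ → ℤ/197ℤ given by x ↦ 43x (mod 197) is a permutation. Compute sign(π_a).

+1

Trace 157: π^k(157) = [157, 53, 112, 88, 41, 187, 161] for k=0..6.
Decompose π into cycles: lengths [98, 98, 1] (3 cycles, including the fixed point 0).
With 3 cycles on 197 points, sign = (−1)^{197−3} = +1.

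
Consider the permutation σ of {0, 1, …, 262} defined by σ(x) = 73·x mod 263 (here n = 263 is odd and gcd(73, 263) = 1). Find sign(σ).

-1

Orbit of 138 under x↦73x: [138, 80, 54, 260, 44, 56, 143]… (length divides ord_263(73)).
Cycle lengths of π_73 on ℤ/263ℤ: [262, 1]; 2 cycles in total.
Σ(ℓ_i−1) = 263−2 = 261; sign = (−1)^261 = -1.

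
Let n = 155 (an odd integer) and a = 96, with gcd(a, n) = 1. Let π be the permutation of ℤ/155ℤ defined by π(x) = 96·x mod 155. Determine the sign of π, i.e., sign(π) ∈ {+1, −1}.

-1

Start at x=121: 121 → 146 → 66 → 136 → 36 → 46 → 76 → … (one orbit).
Decompose π into cycles: lengths [30, 30, 30, 30, 30, 1, 1, 1, 1, 1] (10 cycles, including the fixed point 0).
155 − 10 = 145 transpositions; sign(π) = (−1)^145 = -1.
(96|155)_J = -1 (Zolotarev's lemma cross-check).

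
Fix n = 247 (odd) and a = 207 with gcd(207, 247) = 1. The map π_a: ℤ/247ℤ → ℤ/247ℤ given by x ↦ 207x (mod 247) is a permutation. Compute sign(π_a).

Trace 235: π^k(235) = [235, 233, 66, 77, 131, 194, 144] for k=0..6.
The orbit structure of x ↦ 207x mod 247: 21 orbits of sizes [18, 18, 18, 18, 18, 18, 18, 18, 18, 18, 18, 18, 9, 9, 2, 2, 2, 2, 2, 2, 1].
n − c = 247 − 21 = 226; sign = (−1)^226 = +1.
(207|247)_J = +1 (Zolotarev's lemma cross-check).

+1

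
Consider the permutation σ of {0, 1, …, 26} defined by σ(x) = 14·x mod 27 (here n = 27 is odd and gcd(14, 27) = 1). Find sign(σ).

Trace 22: π^k(22) = [22, 11, 19, 23, 25, 26, 13] for k=0..6.
Cycle lengths of π_14 on ℤ/27ℤ: [18, 6, 2, 1]; 4 cycles in total.
4 cycles on 27: each ℓ→(−1)^(ℓ−1), product (−1)^23 = -1.

-1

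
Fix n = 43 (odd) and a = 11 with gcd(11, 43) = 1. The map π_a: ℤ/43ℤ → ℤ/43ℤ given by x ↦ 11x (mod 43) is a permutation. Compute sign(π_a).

Trace 35: π^k(35) = [35, 41, 21, 16, 4, 1, 11] for k=0..6.
π_11 has 7 disjoint cycles with lengths [7, 7, 7, 7, 7, 7, 1] on {0,…,42}.
7 cycles on 43: each ℓ→(−1)^(ℓ−1), product (−1)^36 = +1.
Zolotarev: (11|43) = +1, matching the cycle-count sign.

+1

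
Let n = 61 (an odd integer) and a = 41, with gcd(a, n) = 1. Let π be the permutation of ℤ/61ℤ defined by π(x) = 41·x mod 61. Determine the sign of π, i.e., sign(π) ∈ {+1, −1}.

+1

Start at x=20: 20 → 27 → 9 → 3 → 1 → 41 → 34 → … (one orbit).
7 cycles of lengths [10, 10, 10, 10, 10, 10, 1].
Σ(ℓ_i−1) = 61−7 = 54; sign = (−1)^54 = +1.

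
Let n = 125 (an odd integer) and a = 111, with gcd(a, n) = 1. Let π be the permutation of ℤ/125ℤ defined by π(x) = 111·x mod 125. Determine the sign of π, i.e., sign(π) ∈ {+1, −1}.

Trace 86: π^k(86) = [86, 46, 106, 16, 26, 11, 96] for k=0..6.
Cycle type of π: 25×4 + 5×4 + 1×5; total 13 cycles.
Σ(ℓ_i−1) = 125−13 = 112; sign = (−1)^112 = +1.
(111|125)_J = +1 (Zolotarev's lemma cross-check).

+1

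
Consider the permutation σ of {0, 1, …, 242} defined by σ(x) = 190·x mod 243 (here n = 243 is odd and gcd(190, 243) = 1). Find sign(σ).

Start at x=163: 163 → 109 → 55 → 1 → 190 → 136 → 82 → … (one orbit).
63 cycles of lengths [9, 9, 9, 9, 9, 9, 9, 9, 9, 9, 9, 9, 9, 9, 9, 9, 9, 9, 3, 3, 3, 3, 3, 3, 3, 3, 3, 3, 3, 3, 3, 3, 3, 3, 3, 3, 1, 1, 1, 1, 1, 1, 1, 1, 1, 1, 1, 1, 1, 1, 1, 1, 1, 1, 1, 1, 1, 1, 1, 1, 1, 1, 1].
With 63 cycles on 243 points, sign = (−1)^{243−63} = +1.
Zolotarev: (190|243) = +1, matching the cycle-count sign.

+1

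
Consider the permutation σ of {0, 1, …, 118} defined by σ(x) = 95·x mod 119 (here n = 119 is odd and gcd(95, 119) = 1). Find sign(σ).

Trace 114: π^k(114) = [114, 1, 95, 100, 99, 4, 23] for k=0..6.
6 cycles of lengths [48, 48, 16, 3, 3, 1].
119 − 6 = 113 transpositions; sign(π) = (−1)^113 = -1.
(95|119)_J = -1 (Zolotarev's lemma cross-check).

-1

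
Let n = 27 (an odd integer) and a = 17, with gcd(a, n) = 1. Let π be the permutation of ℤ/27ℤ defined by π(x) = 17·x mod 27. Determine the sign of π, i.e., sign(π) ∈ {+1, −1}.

Trace 10: π^k(10) = [10, 8, 1, 17, 19, 26] for k=0..5.
Cycle lengths of π_17 on ℤ/27ℤ: [6, 6, 6, 2, 2, 2, 2, 1]; 8 cycles in total.
27 − 8 = 19 transpositions; sign(π) = (−1)^19 = -1.
Via Zolotarev, sign(π_{17}) = (17|27) = -1.

-1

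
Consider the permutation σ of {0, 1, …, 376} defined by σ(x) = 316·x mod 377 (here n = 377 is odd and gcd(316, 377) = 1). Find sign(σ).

-1

Trace 53: π^k(53) = [53, 160, 42, 77, 204, 374, 183] for k=0..6.
Cycle type of π: 84×4 + 28 + 6×2 + 1; total 8 cycles.
Σ(ℓ_i−1) = 377−8 = 369; sign = (−1)^369 = -1.
Via Zolotarev, sign(π_{316}) = (316|377) = -1.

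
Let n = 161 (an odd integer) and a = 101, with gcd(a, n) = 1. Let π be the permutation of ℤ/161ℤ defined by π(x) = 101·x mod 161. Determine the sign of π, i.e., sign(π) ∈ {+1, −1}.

-1

Start at x=150: 150 → 16 → 6 → 123 → 26 → 50 → 59 → … (one orbit).
The orbit structure of x ↦ 101x mod 161: 6 orbits of sizes [66, 66, 11, 11, 6, 1].
161 − 6 = 155 transpositions; sign(π) = (−1)^155 = -1.
Check: (101/161) = -1 by Zolotarev.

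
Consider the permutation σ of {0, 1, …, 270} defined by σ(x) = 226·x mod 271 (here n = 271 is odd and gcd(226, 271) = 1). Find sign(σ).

-1

Trace 68: π^k(68) = [68, 192, 32, 186, 31, 231, 174] for k=0..6.
Decompose π into cycles: lengths [270, 1] (2 cycles, including the fixed point 0).
n − c = 271 − 2 = 269; sign = (−1)^269 = -1.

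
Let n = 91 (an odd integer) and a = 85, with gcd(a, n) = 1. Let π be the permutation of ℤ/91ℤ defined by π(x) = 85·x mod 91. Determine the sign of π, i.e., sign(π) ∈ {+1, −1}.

-1

Orbit of 43 under x↦85x: [43, 15, 1, 85, 36, 57, 22]… (length divides ord_91(85)).
The orbit structure of x ↦ 85x mod 91: 14 orbits of sizes [12, 12, 12, 12, 12, 12, 12, 1, 1, 1, 1, 1, 1, 1].
Σ(ℓ_i−1) = 91−14 = 77; sign = (−1)^77 = -1.
Zolotarev: (85|91) = -1, matching the cycle-count sign.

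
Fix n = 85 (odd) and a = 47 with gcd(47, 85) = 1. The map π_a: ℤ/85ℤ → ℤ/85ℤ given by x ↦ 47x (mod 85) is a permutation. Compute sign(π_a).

-1

Trace 1: π^k(1) = [1, 47, 84, 38] for k=0..3.
π_47 has 22 disjoint cycles with lengths [4, 4, 4, 4, 4, 4, 4, 4, 4, 4, 4, 4, 4, 4, 4, 4, 4, 4, 4, 4, 4, 1] on {0,…,84}.
22 cycles on 85: each ℓ→(−1)^(ℓ−1), product (−1)^63 = -1.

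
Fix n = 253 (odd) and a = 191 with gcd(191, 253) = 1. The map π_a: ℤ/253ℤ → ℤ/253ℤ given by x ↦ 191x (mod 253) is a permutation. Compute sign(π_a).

Orbit of 25 under x↦191x: [25, 221, 213, 203, 64, 80, 100]… (length divides ord_253(191)).
π_191 has 6 disjoint cycles with lengths [110, 110, 22, 5, 5, 1] on {0,…,252}.
With 6 cycles on 253 points, sign = (−1)^{253−6} = -1.

-1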